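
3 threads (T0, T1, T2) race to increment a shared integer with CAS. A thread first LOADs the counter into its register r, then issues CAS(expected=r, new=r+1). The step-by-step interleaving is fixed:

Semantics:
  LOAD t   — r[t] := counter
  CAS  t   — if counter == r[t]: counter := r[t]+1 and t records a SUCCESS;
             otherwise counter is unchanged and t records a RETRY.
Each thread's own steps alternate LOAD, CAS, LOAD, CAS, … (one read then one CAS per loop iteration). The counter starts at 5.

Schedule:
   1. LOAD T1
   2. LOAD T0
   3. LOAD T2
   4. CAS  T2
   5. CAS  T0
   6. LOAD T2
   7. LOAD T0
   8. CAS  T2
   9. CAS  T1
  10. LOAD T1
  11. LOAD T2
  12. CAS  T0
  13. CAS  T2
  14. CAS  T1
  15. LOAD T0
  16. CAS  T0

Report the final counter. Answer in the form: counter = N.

counter = 9

#1 T1 reads 5
#2 T0 reads 5
#3 T2 reads 5
#4 T2 CAS(5→6) writes; counter now 6
#5 T0 CAS(5→6) fails; counter now 6
#6 T2 reads 6
#7 T0 reads 6
#8 T2 CAS(6→7) writes; counter now 7
#9 T1 CAS(5→6) fails; counter now 7
#10 T1 reads 7
#11 T2 reads 7
#12 T0 CAS(6→7) fails; counter now 7
#13 T2 CAS(7→8) writes; counter now 8
#14 T1 CAS(7→8) fails; counter now 8
#15 T0 reads 8
#16 T0 CAS(8→9) writes; counter now 9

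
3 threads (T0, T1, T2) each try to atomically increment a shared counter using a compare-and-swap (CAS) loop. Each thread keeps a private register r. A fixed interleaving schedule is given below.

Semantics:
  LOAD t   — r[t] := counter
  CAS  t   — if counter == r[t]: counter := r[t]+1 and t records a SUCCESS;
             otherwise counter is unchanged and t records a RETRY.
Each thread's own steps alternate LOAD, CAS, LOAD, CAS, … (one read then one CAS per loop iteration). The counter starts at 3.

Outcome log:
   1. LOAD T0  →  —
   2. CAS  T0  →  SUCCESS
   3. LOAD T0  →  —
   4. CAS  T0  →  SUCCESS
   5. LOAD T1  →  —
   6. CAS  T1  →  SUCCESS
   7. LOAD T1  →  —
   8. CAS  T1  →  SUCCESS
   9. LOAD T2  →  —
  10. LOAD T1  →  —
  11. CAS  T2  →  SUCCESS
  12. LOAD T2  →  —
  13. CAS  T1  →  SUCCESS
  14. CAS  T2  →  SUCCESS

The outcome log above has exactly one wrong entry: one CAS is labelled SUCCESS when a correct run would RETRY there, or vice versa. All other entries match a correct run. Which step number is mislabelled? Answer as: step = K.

step = 13

Correct run:
1. LOAD T0 → mem=3 r[T0]=3 [LOAD]
2. CAS T0 → mem=4 r[T0]=3 [OK]
3. LOAD T0 → mem=4 r[T0]=4 [LOAD]
4. CAS T0 → mem=5 r[T0]=4 [OK]
5. LOAD T1 → mem=5 r[T1]=5 [LOAD]
6. CAS T1 → mem=6 r[T1]=5 [OK]
7. LOAD T1 → mem=6 r[T1]=6 [LOAD]
8. CAS T1 → mem=7 r[T1]=6 [OK]
9. LOAD T2 → mem=7 r[T2]=7 [LOAD]
10. LOAD T1 → mem=7 r[T1]=7 [LOAD]
11. CAS T2 → mem=8 r[T2]=7 [OK]
12. LOAD T2 → mem=8 r[T2]=8 [LOAD]
13. CAS T1 → mem=8 r[T1]=7 [RETRY]
14. CAS T2 → mem=9 r[T2]=8 [OK]
Mismatch at 13.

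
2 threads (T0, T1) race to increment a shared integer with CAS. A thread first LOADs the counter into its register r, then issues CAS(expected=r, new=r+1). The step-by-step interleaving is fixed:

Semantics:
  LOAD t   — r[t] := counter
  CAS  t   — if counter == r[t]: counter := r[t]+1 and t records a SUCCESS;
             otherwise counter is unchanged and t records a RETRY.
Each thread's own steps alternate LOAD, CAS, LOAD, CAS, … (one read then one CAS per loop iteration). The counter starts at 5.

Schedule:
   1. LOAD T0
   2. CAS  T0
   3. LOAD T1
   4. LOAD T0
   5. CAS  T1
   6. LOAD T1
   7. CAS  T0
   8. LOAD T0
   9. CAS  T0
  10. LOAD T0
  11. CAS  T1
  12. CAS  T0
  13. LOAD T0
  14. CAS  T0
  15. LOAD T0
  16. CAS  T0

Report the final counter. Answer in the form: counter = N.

#1 T0 reads 5
#2 T0 CAS(5→6) writes; counter now 6
#3 T1 reads 6
#4 T0 reads 6
#5 T1 CAS(6→7) writes; counter now 7
#6 T1 reads 7
#7 T0 CAS(6→7) fails; counter now 7
#8 T0 reads 7
#9 T0 CAS(7→8) writes; counter now 8
#10 T0 reads 8
#11 T1 CAS(7→8) fails; counter now 8
#12 T0 CAS(8→9) writes; counter now 9
#13 T0 reads 9
#14 T0 CAS(9→10) writes; counter now 10
#15 T0 reads 10
#16 T0 CAS(10→11) writes; counter now 11

counter = 11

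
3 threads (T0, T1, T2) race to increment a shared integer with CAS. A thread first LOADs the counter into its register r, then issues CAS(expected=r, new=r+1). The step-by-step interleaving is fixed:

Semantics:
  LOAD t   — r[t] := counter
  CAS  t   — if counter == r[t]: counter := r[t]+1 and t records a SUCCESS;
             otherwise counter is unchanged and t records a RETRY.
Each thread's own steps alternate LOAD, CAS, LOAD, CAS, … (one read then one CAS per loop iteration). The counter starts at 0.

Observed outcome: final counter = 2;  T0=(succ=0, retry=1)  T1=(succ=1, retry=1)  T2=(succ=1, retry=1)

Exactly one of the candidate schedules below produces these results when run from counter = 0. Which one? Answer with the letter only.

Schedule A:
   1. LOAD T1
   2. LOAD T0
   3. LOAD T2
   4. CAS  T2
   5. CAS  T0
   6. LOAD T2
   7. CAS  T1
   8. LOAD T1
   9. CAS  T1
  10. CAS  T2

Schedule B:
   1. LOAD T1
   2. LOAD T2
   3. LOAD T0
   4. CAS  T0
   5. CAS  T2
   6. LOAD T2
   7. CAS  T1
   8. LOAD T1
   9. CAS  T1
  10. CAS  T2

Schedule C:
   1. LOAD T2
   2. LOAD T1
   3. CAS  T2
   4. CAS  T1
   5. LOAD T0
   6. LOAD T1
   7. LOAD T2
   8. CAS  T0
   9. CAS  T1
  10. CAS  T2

A

Simulating candidate A:
   1) LOAD T1:  M=0  r_T1=0
   2) LOAD T0:  M=0  r_T0=0
   3) LOAD T2:  M=0  r_T2=0
   4) CAS  T2:  M=1  r_T2=0 ✓
   5) CAS  T0:  M=1  r_T0=0 ✗
   6) LOAD T2:  M=1  r_T2=1
   7) CAS  T1:  M=1  r_T1=0 ✗
   8) LOAD T1:  M=1  r_T1=1
   9) CAS  T1:  M=2  r_T1=1 ✓
  10) CAS  T2:  M=2  r_T2=1 ✗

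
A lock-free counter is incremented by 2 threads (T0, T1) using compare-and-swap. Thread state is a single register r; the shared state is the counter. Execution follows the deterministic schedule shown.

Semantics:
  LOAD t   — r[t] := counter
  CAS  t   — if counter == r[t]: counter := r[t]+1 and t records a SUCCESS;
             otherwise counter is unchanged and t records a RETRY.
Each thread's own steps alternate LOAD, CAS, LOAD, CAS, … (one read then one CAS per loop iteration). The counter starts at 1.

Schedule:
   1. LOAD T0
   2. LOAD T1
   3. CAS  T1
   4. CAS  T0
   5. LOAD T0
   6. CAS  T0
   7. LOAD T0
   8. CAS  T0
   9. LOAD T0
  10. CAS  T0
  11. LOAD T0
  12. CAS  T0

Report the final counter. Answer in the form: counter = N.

1. LOAD T0 → mem=1 r[T0]=1 [LOAD]
2. LOAD T1 → mem=1 r[T1]=1 [LOAD]
3. CAS T1 → mem=2 r[T1]=1 [OK]
4. CAS T0 → mem=2 r[T0]=1 [RETRY]
5. LOAD T0 → mem=2 r[T0]=2 [LOAD]
6. CAS T0 → mem=3 r[T0]=2 [OK]
7. LOAD T0 → mem=3 r[T0]=3 [LOAD]
8. CAS T0 → mem=4 r[T0]=3 [OK]
9. LOAD T0 → mem=4 r[T0]=4 [LOAD]
10. CAS T0 → mem=5 r[T0]=4 [OK]
11. LOAD T0 → mem=5 r[T0]=5 [LOAD]
12. CAS T0 → mem=6 r[T0]=5 [OK]

counter = 6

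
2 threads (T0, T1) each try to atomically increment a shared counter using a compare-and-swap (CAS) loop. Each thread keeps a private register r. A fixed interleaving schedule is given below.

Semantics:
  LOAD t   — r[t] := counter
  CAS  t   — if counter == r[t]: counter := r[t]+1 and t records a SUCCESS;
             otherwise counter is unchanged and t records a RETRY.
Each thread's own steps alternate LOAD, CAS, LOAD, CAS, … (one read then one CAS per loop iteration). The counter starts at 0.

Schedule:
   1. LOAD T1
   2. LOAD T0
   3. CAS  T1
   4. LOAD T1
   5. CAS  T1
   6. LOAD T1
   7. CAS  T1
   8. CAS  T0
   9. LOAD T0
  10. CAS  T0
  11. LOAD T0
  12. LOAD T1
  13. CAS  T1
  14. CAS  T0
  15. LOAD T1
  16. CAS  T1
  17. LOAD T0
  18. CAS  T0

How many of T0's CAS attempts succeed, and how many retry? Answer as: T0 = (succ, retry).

[1] T1.load  rd  (counter 0, T1.r 0)
[2] T0.load  rd  (counter 0, T0.r 0)
[3] T1.cas  hit  (counter 1, T1.r 0)
[4] T1.load  rd  (counter 1, T1.r 1)
[5] T1.cas  hit  (counter 2, T1.r 1)
[6] T1.load  rd  (counter 2, T1.r 2)
[7] T1.cas  hit  (counter 3, T1.r 2)
[8] T0.cas  miss  (counter 3, T0.r 0)
[9] T0.load  rd  (counter 3, T0.r 3)
[10] T0.cas  hit  (counter 4, T0.r 3)
[11] T0.load  rd  (counter 4, T0.r 4)
[12] T1.load  rd  (counter 4, T1.r 4)
[13] T1.cas  hit  (counter 5, T1.r 4)
[14] T0.cas  miss  (counter 5, T0.r 4)
[15] T1.load  rd  (counter 5, T1.r 5)
[16] T1.cas  hit  (counter 6, T1.r 5)
[17] T0.load  rd  (counter 6, T0.r 6)
[18] T0.cas  hit  (counter 7, T0.r 6)

T0 = (2, 2)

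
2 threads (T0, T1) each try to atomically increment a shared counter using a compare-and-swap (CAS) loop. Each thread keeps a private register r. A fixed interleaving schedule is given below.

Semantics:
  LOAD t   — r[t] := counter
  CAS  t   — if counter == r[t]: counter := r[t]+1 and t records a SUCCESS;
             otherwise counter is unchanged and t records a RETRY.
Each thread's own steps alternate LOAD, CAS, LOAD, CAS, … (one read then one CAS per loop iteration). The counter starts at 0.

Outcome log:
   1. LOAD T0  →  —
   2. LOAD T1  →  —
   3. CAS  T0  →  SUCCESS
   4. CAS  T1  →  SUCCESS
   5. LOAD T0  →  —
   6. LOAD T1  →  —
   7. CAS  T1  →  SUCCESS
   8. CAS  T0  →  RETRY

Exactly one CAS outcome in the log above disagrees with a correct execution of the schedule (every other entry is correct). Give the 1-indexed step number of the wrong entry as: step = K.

step = 4

Correct run:
#1 T0 reads 0
#2 T1 reads 0
#3 T0 CAS(0→1) writes; counter now 1
#4 T1 CAS(0→1) fails; counter now 1
#5 T0 reads 1
#6 T1 reads 1
#7 T1 CAS(1→2) writes; counter now 2
#8 T0 CAS(1→2) fails; counter now 2
Flip is step 4.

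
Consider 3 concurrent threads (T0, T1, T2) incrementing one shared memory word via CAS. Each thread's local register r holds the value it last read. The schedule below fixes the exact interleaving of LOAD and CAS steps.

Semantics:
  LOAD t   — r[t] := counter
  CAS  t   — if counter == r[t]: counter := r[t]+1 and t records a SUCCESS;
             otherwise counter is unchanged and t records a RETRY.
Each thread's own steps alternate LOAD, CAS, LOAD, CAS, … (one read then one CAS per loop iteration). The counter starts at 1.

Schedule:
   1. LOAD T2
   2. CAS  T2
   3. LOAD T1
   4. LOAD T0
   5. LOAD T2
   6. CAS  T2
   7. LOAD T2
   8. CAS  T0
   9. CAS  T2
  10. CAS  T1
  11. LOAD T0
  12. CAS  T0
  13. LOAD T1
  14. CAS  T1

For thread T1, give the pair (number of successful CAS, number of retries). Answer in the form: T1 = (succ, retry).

T1 = (1, 1)

step 1: T2 LOAD ⇒ load; ctr=1 reg=1
step 2: T2 CAS ⇒ ok; ctr=2 reg=1
step 3: T1 LOAD ⇒ load; ctr=2 reg=2
step 4: T0 LOAD ⇒ load; ctr=2 reg=2
step 5: T2 LOAD ⇒ load; ctr=2 reg=2
step 6: T2 CAS ⇒ ok; ctr=3 reg=2
step 7: T2 LOAD ⇒ load; ctr=3 reg=3
step 8: T0 CAS ⇒ retry; ctr=3 reg=2
step 9: T2 CAS ⇒ ok; ctr=4 reg=3
step 10: T1 CAS ⇒ retry; ctr=4 reg=2
step 11: T0 LOAD ⇒ load; ctr=4 reg=4
step 12: T0 CAS ⇒ ok; ctr=5 reg=4
step 13: T1 LOAD ⇒ load; ctr=5 reg=5
step 14: T1 CAS ⇒ ok; ctr=6 reg=5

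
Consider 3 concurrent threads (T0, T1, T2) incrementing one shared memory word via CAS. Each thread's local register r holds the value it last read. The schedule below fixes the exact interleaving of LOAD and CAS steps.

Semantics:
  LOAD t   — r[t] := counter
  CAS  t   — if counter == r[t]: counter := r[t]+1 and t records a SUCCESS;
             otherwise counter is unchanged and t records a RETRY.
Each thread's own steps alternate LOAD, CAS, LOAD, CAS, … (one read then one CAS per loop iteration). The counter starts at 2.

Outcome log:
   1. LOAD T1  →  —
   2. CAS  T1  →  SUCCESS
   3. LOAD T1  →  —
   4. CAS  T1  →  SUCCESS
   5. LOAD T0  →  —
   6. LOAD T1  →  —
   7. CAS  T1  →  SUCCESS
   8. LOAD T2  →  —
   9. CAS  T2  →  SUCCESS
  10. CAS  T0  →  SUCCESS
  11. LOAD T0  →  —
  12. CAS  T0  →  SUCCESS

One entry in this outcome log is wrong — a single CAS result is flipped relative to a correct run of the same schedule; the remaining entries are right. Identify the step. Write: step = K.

step = 10

Reference trace:
1. LOAD T1 → mem=2 r[T1]=2 [LOAD]
2. CAS T1 → mem=3 r[T1]=2 [OK]
3. LOAD T1 → mem=3 r[T1]=3 [LOAD]
4. CAS T1 → mem=4 r[T1]=3 [OK]
5. LOAD T0 → mem=4 r[T0]=4 [LOAD]
6. LOAD T1 → mem=4 r[T1]=4 [LOAD]
7. CAS T1 → mem=5 r[T1]=4 [OK]
8. LOAD T2 → mem=5 r[T2]=5 [LOAD]
9. CAS T2 → mem=6 r[T2]=5 [OK]
10. CAS T0 → mem=6 r[T0]=4 [RETRY]
11. LOAD T0 → mem=6 r[T0]=6 [LOAD]
12. CAS T0 → mem=7 r[T0]=6 [OK]
Flip is step 10.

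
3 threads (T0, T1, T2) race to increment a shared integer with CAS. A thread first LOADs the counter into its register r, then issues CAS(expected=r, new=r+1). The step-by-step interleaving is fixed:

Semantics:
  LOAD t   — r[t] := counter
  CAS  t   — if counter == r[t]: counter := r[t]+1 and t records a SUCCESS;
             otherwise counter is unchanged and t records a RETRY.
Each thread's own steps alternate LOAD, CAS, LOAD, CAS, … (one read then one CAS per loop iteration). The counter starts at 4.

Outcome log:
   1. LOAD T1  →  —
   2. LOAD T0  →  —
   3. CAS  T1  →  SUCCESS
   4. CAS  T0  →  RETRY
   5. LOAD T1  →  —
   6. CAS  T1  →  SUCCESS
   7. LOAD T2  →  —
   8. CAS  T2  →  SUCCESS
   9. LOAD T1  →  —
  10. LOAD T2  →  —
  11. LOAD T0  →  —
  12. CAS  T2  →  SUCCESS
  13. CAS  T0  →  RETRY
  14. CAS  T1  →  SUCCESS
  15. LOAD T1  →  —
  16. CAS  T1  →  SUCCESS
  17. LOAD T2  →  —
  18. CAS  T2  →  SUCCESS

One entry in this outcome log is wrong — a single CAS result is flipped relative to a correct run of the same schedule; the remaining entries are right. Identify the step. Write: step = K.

Correct run:
   1) LOAD T1:  M=4  r_T1=4
   2) LOAD T0:  M=4  r_T0=4
   3) CAS  T1:  M=5  r_T1=4 ✓
   4) CAS  T0:  M=5  r_T0=4 ✗
   5) LOAD T1:  M=5  r_T1=5
   6) CAS  T1:  M=6  r_T1=5 ✓
   7) LOAD T2:  M=6  r_T2=6
   8) CAS  T2:  M=7  r_T2=6 ✓
   9) LOAD T1:  M=7  r_T1=7
  10) LOAD T2:  M=7  r_T2=7
  11) LOAD T0:  M=7  r_T0=7
  12) CAS  T2:  M=8  r_T2=7 ✓
  13) CAS  T0:  M=8  r_T0=7 ✗
  14) CAS  T1:  M=8  r_T1=7 ✗
  15) LOAD T1:  M=8  r_T1=8
  16) CAS  T1:  M=9  r_T1=8 ✓
  17) LOAD T2:  M=9  r_T2=9
  18) CAS  T2:  M=10  r_T2=9 ✓
Log disagrees first at step 14.

step = 14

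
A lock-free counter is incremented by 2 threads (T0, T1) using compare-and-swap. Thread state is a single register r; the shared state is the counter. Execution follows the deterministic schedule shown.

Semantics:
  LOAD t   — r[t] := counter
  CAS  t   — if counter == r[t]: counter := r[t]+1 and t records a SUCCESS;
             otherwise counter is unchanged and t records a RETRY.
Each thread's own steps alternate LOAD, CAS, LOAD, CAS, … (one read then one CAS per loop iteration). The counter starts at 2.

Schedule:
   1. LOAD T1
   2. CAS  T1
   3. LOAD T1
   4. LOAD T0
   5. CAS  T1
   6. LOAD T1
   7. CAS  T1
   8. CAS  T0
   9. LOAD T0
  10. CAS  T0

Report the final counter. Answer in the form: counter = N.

#1 T1 reads 2
#2 T1 CAS(2→3) writes; counter now 3
#3 T1 reads 3
#4 T0 reads 3
#5 T1 CAS(3→4) writes; counter now 4
#6 T1 reads 4
#7 T1 CAS(4→5) writes; counter now 5
#8 T0 CAS(3→4) fails; counter now 5
#9 T0 reads 5
#10 T0 CAS(5→6) writes; counter now 6

counter = 6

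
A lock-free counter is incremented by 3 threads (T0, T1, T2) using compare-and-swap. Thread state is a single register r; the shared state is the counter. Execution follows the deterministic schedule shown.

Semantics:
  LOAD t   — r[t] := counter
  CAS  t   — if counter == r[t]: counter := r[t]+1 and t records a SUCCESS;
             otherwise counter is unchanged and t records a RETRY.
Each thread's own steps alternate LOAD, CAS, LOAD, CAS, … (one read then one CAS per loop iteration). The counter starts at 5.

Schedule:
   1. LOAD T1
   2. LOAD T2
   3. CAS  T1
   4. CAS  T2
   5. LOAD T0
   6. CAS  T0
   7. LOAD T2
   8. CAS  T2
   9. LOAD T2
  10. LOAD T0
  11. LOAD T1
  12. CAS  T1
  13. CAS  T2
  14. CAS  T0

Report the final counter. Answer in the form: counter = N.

[1] T1.load  rd  (counter 5, T1.r 5)
[2] T2.load  rd  (counter 5, T2.r 5)
[3] T1.cas  hit  (counter 6, T1.r 5)
[4] T2.cas  miss  (counter 6, T2.r 5)
[5] T0.load  rd  (counter 6, T0.r 6)
[6] T0.cas  hit  (counter 7, T0.r 6)
[7] T2.load  rd  (counter 7, T2.r 7)
[8] T2.cas  hit  (counter 8, T2.r 7)
[9] T2.load  rd  (counter 8, T2.r 8)
[10] T0.load  rd  (counter 8, T0.r 8)
[11] T1.load  rd  (counter 8, T1.r 8)
[12] T1.cas  hit  (counter 9, T1.r 8)
[13] T2.cas  miss  (counter 9, T2.r 8)
[14] T0.cas  miss  (counter 9, T0.r 8)

counter = 9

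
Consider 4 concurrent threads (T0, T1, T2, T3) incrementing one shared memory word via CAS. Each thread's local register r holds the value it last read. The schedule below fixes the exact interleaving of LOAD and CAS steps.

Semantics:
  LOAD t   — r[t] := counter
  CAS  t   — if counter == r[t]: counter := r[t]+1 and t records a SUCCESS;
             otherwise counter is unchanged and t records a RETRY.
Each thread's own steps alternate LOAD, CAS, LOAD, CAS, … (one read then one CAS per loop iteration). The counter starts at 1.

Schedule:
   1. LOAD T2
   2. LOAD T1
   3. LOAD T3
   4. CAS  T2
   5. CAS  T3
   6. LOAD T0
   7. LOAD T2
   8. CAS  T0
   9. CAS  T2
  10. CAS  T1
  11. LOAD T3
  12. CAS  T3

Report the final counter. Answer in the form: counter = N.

counter = 4

[1] T2.load  rd  (counter 1, T2.r 1)
[2] T1.load  rd  (counter 1, T1.r 1)
[3] T3.load  rd  (counter 1, T3.r 1)
[4] T2.cas  hit  (counter 2, T2.r 1)
[5] T3.cas  miss  (counter 2, T3.r 1)
[6] T0.load  rd  (counter 2, T0.r 2)
[7] T2.load  rd  (counter 2, T2.r 2)
[8] T0.cas  hit  (counter 3, T0.r 2)
[9] T2.cas  miss  (counter 3, T2.r 2)
[10] T1.cas  miss  (counter 3, T1.r 1)
[11] T3.load  rd  (counter 3, T3.r 3)
[12] T3.cas  hit  (counter 4, T3.r 3)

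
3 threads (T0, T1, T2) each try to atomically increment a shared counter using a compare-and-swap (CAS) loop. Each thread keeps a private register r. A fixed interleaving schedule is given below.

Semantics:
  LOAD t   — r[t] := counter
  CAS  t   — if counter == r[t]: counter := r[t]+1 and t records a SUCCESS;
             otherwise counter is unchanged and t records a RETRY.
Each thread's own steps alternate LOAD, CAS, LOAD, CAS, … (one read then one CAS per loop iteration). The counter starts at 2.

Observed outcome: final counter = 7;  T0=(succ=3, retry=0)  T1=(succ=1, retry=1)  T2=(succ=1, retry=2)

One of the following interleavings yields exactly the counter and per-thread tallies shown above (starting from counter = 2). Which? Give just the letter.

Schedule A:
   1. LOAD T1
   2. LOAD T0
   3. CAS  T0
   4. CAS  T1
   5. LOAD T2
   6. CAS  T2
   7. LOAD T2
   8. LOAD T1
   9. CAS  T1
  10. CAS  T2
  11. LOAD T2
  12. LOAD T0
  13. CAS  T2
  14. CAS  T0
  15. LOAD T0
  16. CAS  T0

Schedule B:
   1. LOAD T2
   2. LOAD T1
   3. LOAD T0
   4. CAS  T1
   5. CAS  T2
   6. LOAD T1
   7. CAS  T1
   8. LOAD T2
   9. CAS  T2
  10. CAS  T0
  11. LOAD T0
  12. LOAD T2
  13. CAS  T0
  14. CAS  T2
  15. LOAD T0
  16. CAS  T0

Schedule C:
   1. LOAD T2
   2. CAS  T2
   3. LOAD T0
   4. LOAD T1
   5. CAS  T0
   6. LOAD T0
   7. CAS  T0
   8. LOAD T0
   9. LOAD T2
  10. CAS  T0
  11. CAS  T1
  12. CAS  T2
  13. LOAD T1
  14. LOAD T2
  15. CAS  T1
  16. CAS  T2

Tracing schedule C:
[1] T2.load  rd  (counter 2, T2.r 2)
[2] T2.cas  hit  (counter 3, T2.r 2)
[3] T0.load  rd  (counter 3, T0.r 3)
[4] T1.load  rd  (counter 3, T1.r 3)
[5] T0.cas  hit  (counter 4, T0.r 3)
[6] T0.load  rd  (counter 4, T0.r 4)
[7] T0.cas  hit  (counter 5, T0.r 4)
[8] T0.load  rd  (counter 5, T0.r 5)
[9] T2.load  rd  (counter 5, T2.r 5)
[10] T0.cas  hit  (counter 6, T0.r 5)
[11] T1.cas  miss  (counter 6, T1.r 3)
[12] T2.cas  miss  (counter 6, T2.r 5)
[13] T1.load  rd  (counter 6, T1.r 6)
[14] T2.load  rd  (counter 6, T2.r 6)
[15] T1.cas  hit  (counter 7, T1.r 6)
[16] T2.cas  miss  (counter 7, T2.r 6)

C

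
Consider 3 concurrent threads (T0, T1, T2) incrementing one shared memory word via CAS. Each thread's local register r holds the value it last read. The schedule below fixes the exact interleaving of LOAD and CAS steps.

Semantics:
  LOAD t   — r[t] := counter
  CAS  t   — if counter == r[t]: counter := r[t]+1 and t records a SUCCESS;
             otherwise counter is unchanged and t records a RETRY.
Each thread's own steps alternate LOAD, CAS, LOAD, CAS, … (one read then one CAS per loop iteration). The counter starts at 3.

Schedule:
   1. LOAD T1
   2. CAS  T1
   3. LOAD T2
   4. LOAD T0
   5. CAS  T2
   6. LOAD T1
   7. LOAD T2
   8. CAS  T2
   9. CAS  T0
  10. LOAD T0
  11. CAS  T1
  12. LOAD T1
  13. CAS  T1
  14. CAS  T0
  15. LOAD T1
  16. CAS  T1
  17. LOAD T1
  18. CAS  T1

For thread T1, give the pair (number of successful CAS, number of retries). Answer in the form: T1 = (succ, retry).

T1 = (4, 1)

T1 LOAD — after: cnt=3, r=3 — load
T1 CAS — after: cnt=4, r=3 — ok
T2 LOAD — after: cnt=4, r=4 — load
T0 LOAD — after: cnt=4, r=4 — load
T2 CAS — after: cnt=5, r=4 — ok
T1 LOAD — after: cnt=5, r=5 — load
T2 LOAD — after: cnt=5, r=5 — load
T2 CAS — after: cnt=6, r=5 — ok
T0 CAS — after: cnt=6, r=4 — retry
T0 LOAD — after: cnt=6, r=6 — load
T1 CAS — after: cnt=6, r=5 — retry
T1 LOAD — after: cnt=6, r=6 — load
T1 CAS — after: cnt=7, r=6 — ok
T0 CAS — after: cnt=7, r=6 — retry
T1 LOAD — after: cnt=7, r=7 — load
T1 CAS — after: cnt=8, r=7 — ok
T1 LOAD — after: cnt=8, r=8 — load
T1 CAS — after: cnt=9, r=8 — ok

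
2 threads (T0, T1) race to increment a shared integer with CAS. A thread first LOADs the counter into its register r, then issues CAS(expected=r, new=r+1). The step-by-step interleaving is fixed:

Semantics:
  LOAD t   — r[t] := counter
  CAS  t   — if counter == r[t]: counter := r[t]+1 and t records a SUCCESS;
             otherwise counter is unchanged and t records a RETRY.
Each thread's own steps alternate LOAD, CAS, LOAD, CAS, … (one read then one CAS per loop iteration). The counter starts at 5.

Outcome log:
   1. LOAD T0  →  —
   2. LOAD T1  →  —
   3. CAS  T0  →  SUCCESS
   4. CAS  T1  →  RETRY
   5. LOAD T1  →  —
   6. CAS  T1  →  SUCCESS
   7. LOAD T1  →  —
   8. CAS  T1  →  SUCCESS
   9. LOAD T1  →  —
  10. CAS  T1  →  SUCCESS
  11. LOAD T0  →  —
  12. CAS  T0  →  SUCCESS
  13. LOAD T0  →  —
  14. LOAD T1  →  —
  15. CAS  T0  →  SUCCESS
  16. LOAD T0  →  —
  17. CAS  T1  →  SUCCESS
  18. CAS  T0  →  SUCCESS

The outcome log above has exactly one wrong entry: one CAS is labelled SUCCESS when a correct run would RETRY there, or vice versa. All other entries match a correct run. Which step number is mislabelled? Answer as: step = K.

Reference trace:
#1 T0 reads 5
#2 T1 reads 5
#3 T0 CAS(5→6) writes; counter now 6
#4 T1 CAS(5→6) fails; counter now 6
#5 T1 reads 6
#6 T1 CAS(6→7) writes; counter now 7
#7 T1 reads 7
#8 T1 CAS(7→8) writes; counter now 8
#9 T1 reads 8
#10 T1 CAS(8→9) writes; counter now 9
#11 T0 reads 9
#12 T0 CAS(9→10) writes; counter now 10
#13 T0 reads 10
#14 T1 reads 10
#15 T0 CAS(10→11) writes; counter now 11
#16 T0 reads 11
#17 T1 CAS(10→11) fails; counter now 11
#18 T0 CAS(11→12) writes; counter now 12
Flip is step 17.

step = 17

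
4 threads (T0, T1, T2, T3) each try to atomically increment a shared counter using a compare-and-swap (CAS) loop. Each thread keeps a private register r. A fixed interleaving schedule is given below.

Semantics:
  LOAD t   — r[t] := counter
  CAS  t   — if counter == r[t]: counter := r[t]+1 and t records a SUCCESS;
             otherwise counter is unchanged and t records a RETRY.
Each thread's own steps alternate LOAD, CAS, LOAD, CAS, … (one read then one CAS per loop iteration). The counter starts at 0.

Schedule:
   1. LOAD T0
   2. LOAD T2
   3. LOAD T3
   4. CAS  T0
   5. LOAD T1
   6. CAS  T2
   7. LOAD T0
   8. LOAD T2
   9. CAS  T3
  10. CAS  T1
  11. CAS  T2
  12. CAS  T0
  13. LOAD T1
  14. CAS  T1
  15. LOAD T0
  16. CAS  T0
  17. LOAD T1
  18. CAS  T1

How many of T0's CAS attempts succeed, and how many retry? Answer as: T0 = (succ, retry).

T0 = (2, 1)

#1 T0 reads 0
#2 T2 reads 0
#3 T3 reads 0
#4 T0 CAS(0→1) writes; counter now 1
#5 T1 reads 1
#6 T2 CAS(0→1) fails; counter now 1
#7 T0 reads 1
#8 T2 reads 1
#9 T3 CAS(0→1) fails; counter now 1
#10 T1 CAS(1→2) writes; counter now 2
#11 T2 CAS(1→2) fails; counter now 2
#12 T0 CAS(1→2) fails; counter now 2
#13 T1 reads 2
#14 T1 CAS(2→3) writes; counter now 3
#15 T0 reads 3
#16 T0 CAS(3→4) writes; counter now 4
#17 T1 reads 4
#18 T1 CAS(4→5) writes; counter now 5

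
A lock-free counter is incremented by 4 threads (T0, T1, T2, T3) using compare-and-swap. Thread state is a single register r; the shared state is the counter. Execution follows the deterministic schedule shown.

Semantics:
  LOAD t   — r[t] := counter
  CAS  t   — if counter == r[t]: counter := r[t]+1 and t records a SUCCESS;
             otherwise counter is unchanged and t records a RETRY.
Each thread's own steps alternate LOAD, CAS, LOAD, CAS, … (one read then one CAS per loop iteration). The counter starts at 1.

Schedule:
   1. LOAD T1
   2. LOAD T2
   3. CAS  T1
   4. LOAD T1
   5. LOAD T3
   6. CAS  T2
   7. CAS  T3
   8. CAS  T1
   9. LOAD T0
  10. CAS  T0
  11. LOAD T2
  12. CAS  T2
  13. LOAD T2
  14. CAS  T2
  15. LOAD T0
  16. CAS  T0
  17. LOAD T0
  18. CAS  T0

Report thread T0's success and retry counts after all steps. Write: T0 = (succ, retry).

step 1: T1 LOAD ⇒ load; ctr=1 reg=1
step 2: T2 LOAD ⇒ load; ctr=1 reg=1
step 3: T1 CAS ⇒ ok; ctr=2 reg=1
step 4: T1 LOAD ⇒ load; ctr=2 reg=2
step 5: T3 LOAD ⇒ load; ctr=2 reg=2
step 6: T2 CAS ⇒ retry; ctr=2 reg=1
step 7: T3 CAS ⇒ ok; ctr=3 reg=2
step 8: T1 CAS ⇒ retry; ctr=3 reg=2
step 9: T0 LOAD ⇒ load; ctr=3 reg=3
step 10: T0 CAS ⇒ ok; ctr=4 reg=3
step 11: T2 LOAD ⇒ load; ctr=4 reg=4
step 12: T2 CAS ⇒ ok; ctr=5 reg=4
step 13: T2 LOAD ⇒ load; ctr=5 reg=5
step 14: T2 CAS ⇒ ok; ctr=6 reg=5
step 15: T0 LOAD ⇒ load; ctr=6 reg=6
step 16: T0 CAS ⇒ ok; ctr=7 reg=6
step 17: T0 LOAD ⇒ load; ctr=7 reg=7
step 18: T0 CAS ⇒ ok; ctr=8 reg=7

T0 = (3, 0)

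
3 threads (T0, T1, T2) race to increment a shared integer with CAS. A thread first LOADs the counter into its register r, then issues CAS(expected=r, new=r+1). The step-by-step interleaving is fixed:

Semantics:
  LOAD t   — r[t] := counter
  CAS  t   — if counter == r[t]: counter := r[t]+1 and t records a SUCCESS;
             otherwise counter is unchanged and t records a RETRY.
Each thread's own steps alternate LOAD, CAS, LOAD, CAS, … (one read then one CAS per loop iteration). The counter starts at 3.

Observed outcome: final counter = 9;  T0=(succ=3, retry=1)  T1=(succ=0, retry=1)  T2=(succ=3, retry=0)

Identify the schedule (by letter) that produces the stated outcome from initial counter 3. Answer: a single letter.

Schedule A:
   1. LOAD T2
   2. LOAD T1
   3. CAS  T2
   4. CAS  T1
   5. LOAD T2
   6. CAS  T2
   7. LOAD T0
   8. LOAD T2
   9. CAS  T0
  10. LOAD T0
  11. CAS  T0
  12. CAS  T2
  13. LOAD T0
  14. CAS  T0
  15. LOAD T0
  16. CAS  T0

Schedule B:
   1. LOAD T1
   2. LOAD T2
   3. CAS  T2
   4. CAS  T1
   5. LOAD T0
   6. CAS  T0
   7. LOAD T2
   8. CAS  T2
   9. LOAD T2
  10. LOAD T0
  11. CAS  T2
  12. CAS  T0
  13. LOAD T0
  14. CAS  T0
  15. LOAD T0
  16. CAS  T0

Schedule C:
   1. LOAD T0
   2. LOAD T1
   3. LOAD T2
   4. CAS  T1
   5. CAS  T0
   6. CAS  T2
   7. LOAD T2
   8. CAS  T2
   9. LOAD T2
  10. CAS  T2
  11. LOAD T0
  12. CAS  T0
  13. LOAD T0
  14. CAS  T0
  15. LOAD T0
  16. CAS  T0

B

Run B:
T1 LOAD — after: cnt=3, r=3 — load
T2 LOAD — after: cnt=3, r=3 — load
T2 CAS — after: cnt=4, r=3 — ok
T1 CAS — after: cnt=4, r=3 — retry
T0 LOAD — after: cnt=4, r=4 — load
T0 CAS — after: cnt=5, r=4 — ok
T2 LOAD — after: cnt=5, r=5 — load
T2 CAS — after: cnt=6, r=5 — ok
T2 LOAD — after: cnt=6, r=6 — load
T0 LOAD — after: cnt=6, r=6 — load
T2 CAS — after: cnt=7, r=6 — ok
T0 CAS — after: cnt=7, r=6 — retry
T0 LOAD — after: cnt=7, r=7 — load
T0 CAS — after: cnt=8, r=7 — ok
T0 LOAD — after: cnt=8, r=8 — load
T0 CAS — after: cnt=9, r=8 — ok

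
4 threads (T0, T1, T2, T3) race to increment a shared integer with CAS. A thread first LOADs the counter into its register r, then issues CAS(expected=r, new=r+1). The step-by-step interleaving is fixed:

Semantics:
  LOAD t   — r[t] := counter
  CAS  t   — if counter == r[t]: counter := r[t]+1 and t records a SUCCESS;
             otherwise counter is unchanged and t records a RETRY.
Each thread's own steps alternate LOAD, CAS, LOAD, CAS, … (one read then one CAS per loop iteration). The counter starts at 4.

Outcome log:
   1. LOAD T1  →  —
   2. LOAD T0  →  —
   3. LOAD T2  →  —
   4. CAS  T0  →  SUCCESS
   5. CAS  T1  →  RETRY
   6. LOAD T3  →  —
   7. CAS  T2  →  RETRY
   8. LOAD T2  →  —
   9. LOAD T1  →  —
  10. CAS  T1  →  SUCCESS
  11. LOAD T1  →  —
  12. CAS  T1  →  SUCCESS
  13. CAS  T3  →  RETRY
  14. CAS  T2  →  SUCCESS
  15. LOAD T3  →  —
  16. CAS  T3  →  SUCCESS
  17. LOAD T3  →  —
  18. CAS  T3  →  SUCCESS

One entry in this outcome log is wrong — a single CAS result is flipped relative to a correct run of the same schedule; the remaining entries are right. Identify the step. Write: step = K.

Reference trace:
T1 LOAD — after: cnt=4, r=4 — load
T0 LOAD — after: cnt=4, r=4 — load
T2 LOAD — after: cnt=4, r=4 — load
T0 CAS — after: cnt=5, r=4 — ok
T1 CAS — after: cnt=5, r=4 — retry
T3 LOAD — after: cnt=5, r=5 — load
T2 CAS — after: cnt=5, r=4 — retry
T2 LOAD — after: cnt=5, r=5 — load
T1 LOAD — after: cnt=5, r=5 — load
T1 CAS — after: cnt=6, r=5 — ok
T1 LOAD — after: cnt=6, r=6 — load
T1 CAS — after: cnt=7, r=6 — ok
T3 CAS — after: cnt=7, r=5 — retry
T2 CAS — after: cnt=7, r=5 — retry
T3 LOAD — after: cnt=7, r=7 — load
T3 CAS — after: cnt=8, r=7 — ok
T3 LOAD — after: cnt=8, r=8 — load
T3 CAS — after: cnt=9, r=8 — ok
Log disagrees first at step 14.

step = 14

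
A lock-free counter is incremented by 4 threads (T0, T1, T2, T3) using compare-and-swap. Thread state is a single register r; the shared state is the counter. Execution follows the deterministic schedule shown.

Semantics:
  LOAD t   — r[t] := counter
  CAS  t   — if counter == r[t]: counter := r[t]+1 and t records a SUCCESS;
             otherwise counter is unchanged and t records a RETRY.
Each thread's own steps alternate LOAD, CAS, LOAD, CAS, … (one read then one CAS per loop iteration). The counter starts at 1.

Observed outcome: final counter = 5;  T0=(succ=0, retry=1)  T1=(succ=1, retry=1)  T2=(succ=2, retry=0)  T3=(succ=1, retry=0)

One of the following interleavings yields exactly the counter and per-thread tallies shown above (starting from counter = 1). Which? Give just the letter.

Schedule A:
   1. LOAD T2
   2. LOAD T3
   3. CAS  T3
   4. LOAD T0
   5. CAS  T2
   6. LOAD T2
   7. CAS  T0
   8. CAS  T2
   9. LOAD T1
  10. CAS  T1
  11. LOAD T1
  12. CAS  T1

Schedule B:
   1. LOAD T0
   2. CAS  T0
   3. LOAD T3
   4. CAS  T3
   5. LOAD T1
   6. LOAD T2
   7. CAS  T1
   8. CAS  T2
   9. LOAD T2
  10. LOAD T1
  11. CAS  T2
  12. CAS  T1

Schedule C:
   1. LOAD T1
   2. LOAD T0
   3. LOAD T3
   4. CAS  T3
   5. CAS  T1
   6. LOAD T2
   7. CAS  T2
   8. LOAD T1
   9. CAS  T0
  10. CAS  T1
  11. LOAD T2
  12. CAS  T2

C

Run C:
T1 LOAD — after: cnt=1, r=1 — load
T0 LOAD — after: cnt=1, r=1 — load
T3 LOAD — after: cnt=1, r=1 — load
T3 CAS — after: cnt=2, r=1 — ok
T1 CAS — after: cnt=2, r=1 — retry
T2 LOAD — after: cnt=2, r=2 — load
T2 CAS — after: cnt=3, r=2 — ok
T1 LOAD — after: cnt=3, r=3 — load
T0 CAS — after: cnt=3, r=1 — retry
T1 CAS — after: cnt=4, r=3 — ok
T2 LOAD — after: cnt=4, r=4 — load
T2 CAS — after: cnt=5, r=4 — ok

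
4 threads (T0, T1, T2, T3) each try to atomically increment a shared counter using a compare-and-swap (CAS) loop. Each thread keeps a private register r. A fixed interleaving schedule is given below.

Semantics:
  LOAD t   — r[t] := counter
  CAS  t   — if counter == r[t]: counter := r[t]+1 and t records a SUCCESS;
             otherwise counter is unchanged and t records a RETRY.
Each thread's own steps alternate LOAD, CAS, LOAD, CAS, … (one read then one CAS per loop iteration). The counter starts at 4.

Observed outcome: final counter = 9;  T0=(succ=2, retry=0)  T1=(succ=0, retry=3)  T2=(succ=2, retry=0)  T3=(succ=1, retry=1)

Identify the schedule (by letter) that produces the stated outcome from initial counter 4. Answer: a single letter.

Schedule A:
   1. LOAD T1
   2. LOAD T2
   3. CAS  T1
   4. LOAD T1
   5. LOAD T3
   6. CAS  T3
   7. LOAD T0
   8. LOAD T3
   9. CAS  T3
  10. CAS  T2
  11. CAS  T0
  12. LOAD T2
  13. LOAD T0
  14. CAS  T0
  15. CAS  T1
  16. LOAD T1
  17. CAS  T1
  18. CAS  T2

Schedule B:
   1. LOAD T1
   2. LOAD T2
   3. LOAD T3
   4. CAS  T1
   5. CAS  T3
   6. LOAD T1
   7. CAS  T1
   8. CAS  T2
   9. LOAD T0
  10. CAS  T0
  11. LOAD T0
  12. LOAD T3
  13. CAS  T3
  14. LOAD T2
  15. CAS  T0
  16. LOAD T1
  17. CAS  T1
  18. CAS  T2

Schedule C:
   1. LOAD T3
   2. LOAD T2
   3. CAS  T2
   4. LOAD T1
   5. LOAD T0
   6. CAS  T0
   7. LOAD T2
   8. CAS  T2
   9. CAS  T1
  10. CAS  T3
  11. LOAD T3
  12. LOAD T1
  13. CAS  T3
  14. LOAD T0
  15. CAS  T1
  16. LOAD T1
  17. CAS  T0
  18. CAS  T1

Tracing schedule C:
1. LOAD T3 → mem=4 r[T3]=4 [LOAD]
2. LOAD T2 → mem=4 r[T2]=4 [LOAD]
3. CAS T2 → mem=5 r[T2]=4 [OK]
4. LOAD T1 → mem=5 r[T1]=5 [LOAD]
5. LOAD T0 → mem=5 r[T0]=5 [LOAD]
6. CAS T0 → mem=6 r[T0]=5 [OK]
7. LOAD T2 → mem=6 r[T2]=6 [LOAD]
8. CAS T2 → mem=7 r[T2]=6 [OK]
9. CAS T1 → mem=7 r[T1]=5 [RETRY]
10. CAS T3 → mem=7 r[T3]=4 [RETRY]
11. LOAD T3 → mem=7 r[T3]=7 [LOAD]
12. LOAD T1 → mem=7 r[T1]=7 [LOAD]
13. CAS T3 → mem=8 r[T3]=7 [OK]
14. LOAD T0 → mem=8 r[T0]=8 [LOAD]
15. CAS T1 → mem=8 r[T1]=7 [RETRY]
16. LOAD T1 → mem=8 r[T1]=8 [LOAD]
17. CAS T0 → mem=9 r[T0]=8 [OK]
18. CAS T1 → mem=9 r[T1]=8 [RETRY]

C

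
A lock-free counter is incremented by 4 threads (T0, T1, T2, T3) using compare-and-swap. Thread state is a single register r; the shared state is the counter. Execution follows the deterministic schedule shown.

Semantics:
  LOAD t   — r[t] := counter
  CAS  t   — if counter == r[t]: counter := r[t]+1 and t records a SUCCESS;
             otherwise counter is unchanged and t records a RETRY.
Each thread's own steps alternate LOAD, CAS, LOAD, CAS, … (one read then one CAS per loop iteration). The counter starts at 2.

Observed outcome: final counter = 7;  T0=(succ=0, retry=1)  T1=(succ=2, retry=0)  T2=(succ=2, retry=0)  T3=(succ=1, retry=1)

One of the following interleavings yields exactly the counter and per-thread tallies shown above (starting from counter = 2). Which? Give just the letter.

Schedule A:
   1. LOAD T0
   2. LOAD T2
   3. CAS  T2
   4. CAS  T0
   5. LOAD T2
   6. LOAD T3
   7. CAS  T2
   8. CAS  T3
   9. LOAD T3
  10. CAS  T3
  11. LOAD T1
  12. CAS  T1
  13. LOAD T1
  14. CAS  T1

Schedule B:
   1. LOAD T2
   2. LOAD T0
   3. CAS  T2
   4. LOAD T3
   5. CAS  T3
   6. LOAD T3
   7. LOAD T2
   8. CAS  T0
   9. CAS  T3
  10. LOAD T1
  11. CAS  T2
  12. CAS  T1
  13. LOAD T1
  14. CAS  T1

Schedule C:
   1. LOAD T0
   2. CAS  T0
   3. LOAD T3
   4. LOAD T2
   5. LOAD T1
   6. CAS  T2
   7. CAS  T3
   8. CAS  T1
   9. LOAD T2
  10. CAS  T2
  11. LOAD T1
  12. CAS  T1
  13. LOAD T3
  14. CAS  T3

Simulating candidate A:
[1] T0.load  rd  (counter 2, T0.r 2)
[2] T2.load  rd  (counter 2, T2.r 2)
[3] T2.cas  hit  (counter 3, T2.r 2)
[4] T0.cas  miss  (counter 3, T0.r 2)
[5] T2.load  rd  (counter 3, T2.r 3)
[6] T3.load  rd  (counter 3, T3.r 3)
[7] T2.cas  hit  (counter 4, T2.r 3)
[8] T3.cas  miss  (counter 4, T3.r 3)
[9] T3.load  rd  (counter 4, T3.r 4)
[10] T3.cas  hit  (counter 5, T3.r 4)
[11] T1.load  rd  (counter 5, T1.r 5)
[12] T1.cas  hit  (counter 6, T1.r 5)
[13] T1.load  rd  (counter 6, T1.r 6)
[14] T1.cas  hit  (counter 7, T1.r 6)

A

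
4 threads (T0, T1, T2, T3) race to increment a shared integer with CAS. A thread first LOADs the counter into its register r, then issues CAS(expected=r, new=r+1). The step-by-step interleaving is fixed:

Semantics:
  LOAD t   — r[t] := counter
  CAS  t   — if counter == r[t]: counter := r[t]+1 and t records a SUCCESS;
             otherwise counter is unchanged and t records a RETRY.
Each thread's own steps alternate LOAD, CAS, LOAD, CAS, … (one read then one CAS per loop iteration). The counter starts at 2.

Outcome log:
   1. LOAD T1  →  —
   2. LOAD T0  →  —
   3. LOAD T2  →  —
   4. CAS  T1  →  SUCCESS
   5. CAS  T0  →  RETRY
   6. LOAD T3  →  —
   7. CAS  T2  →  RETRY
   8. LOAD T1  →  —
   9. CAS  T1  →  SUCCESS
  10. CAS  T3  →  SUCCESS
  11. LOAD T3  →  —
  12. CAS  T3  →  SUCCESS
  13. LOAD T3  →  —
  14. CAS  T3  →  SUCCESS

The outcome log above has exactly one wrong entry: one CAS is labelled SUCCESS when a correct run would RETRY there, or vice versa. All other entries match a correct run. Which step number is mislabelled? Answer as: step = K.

step = 10

Reference trace:
[1] T1.load  rd  (counter 2, T1.r 2)
[2] T0.load  rd  (counter 2, T0.r 2)
[3] T2.load  rd  (counter 2, T2.r 2)
[4] T1.cas  hit  (counter 3, T1.r 2)
[5] T0.cas  miss  (counter 3, T0.r 2)
[6] T3.load  rd  (counter 3, T3.r 3)
[7] T2.cas  miss  (counter 3, T2.r 2)
[8] T1.load  rd  (counter 3, T1.r 3)
[9] T1.cas  hit  (counter 4, T1.r 3)
[10] T3.cas  miss  (counter 4, T3.r 3)
[11] T3.load  rd  (counter 4, T3.r 4)
[12] T3.cas  hit  (counter 5, T3.r 4)
[13] T3.load  rd  (counter 5, T3.r 5)
[14] T3.cas  hit  (counter 6, T3.r 5)
Log disagrees first at step 10.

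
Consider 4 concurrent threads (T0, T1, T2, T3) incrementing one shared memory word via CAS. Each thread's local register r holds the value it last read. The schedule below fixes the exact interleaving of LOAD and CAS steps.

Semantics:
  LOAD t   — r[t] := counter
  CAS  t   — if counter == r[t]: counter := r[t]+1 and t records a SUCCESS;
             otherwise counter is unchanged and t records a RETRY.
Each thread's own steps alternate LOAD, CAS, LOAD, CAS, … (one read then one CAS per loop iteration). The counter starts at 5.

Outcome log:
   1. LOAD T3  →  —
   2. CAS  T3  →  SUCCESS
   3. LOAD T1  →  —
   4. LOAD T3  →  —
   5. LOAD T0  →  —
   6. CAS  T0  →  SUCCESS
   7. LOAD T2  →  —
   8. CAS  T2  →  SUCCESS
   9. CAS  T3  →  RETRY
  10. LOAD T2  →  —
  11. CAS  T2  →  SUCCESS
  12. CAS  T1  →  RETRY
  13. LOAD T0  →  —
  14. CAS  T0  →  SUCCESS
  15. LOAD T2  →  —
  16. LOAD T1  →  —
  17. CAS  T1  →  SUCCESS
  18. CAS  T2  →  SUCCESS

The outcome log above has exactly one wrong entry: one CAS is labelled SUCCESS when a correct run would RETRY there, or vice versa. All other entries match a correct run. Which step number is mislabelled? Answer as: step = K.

Reference trace:
step 1: T3 LOAD ⇒ load; ctr=5 reg=5
step 2: T3 CAS ⇒ ok; ctr=6 reg=5
step 3: T1 LOAD ⇒ load; ctr=6 reg=6
step 4: T3 LOAD ⇒ load; ctr=6 reg=6
step 5: T0 LOAD ⇒ load; ctr=6 reg=6
step 6: T0 CAS ⇒ ok; ctr=7 reg=6
step 7: T2 LOAD ⇒ load; ctr=7 reg=7
step 8: T2 CAS ⇒ ok; ctr=8 reg=7
step 9: T3 CAS ⇒ retry; ctr=8 reg=6
step 10: T2 LOAD ⇒ load; ctr=8 reg=8
step 11: T2 CAS ⇒ ok; ctr=9 reg=8
step 12: T1 CAS ⇒ retry; ctr=9 reg=6
step 13: T0 LOAD ⇒ load; ctr=9 reg=9
step 14: T0 CAS ⇒ ok; ctr=10 reg=9
step 15: T2 LOAD ⇒ load; ctr=10 reg=10
step 16: T1 LOAD ⇒ load; ctr=10 reg=10
step 17: T1 CAS ⇒ ok; ctr=11 reg=10
step 18: T2 CAS ⇒ retry; ctr=11 reg=10
Log disagrees first at step 18.

step = 18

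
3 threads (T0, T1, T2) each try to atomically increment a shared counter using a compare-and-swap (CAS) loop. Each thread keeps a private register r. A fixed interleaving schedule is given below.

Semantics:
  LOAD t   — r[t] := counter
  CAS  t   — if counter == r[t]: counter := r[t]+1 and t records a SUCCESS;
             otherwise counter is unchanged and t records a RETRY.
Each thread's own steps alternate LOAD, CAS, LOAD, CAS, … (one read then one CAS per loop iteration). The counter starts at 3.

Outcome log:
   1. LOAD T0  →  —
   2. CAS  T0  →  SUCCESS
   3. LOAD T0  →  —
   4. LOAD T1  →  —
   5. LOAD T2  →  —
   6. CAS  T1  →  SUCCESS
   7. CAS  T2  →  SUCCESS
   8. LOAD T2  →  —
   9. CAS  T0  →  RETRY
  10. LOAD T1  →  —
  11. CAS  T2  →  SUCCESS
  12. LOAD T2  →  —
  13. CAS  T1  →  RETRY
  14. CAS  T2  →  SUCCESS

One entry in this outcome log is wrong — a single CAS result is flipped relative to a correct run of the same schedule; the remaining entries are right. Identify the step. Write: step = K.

step = 7

Reference trace:
   1) LOAD T0:  M=3  r_T0=3
   2) CAS  T0:  M=4  r_T0=3 ✓
   3) LOAD T0:  M=4  r_T0=4
   4) LOAD T1:  M=4  r_T1=4
   5) LOAD T2:  M=4  r_T2=4
   6) CAS  T1:  M=5  r_T1=4 ✓
   7) CAS  T2:  M=5  r_T2=4 ✗
   8) LOAD T2:  M=5  r_T2=5
   9) CAS  T0:  M=5  r_T0=4 ✗
  10) LOAD T1:  M=5  r_T1=5
  11) CAS  T2:  M=6  r_T2=5 ✓
  12) LOAD T2:  M=6  r_T2=6
  13) CAS  T1:  M=6  r_T1=5 ✗
  14) CAS  T2:  M=7  r_T2=6 ✓
Mismatch at 7.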